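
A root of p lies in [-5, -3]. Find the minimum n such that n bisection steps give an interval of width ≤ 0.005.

Width after n steps is 2/2^n. Need 2^n ≥ 2/0.005 = 400.
2^8 = 256 < 400 ≤ 2^9 = 512, so n = 9.

9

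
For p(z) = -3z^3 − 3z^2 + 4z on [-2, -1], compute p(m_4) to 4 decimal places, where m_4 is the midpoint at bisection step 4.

0.7576

z = -1.5 gives p = -2.625, negative; keep [-2, -1.5]
z = -1.75 gives p = -0.109375, negative; keep [-2, -1.75]
z = -1.875 gives p = 1.728516, positive; keep [-1.875, -1.75]
z = -1.8125 gives p = 0.7576, positive; keep [-1.8125, -1.75]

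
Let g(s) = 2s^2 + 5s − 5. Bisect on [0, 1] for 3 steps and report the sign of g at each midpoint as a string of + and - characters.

g(0.5) = -2 < 0, so the root lies in [0.5, 1]
g(0.75) = -0.125 < 0, so the root lies in [0.75, 1]
g(0.875) = 0.90625 > 0, so the root lies in [0.75, 0.875]

--+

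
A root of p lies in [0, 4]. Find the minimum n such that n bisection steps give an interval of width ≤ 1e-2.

9

Width after n steps is 4/2^n. Need 2^n ≥ 4/1e-2 = 400.
2^8 = 256 < 400 ≤ 2^9 = 512, so n = 9.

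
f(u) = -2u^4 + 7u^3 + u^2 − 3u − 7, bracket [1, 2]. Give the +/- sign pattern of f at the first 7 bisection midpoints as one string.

f(1.5) = 4.25 > 0, so the root lies in [1, 1.5]
f(1.25) = -0.398438 < 0, so the root lies in [1.25, 1.5]
f(1.375) = 1.813965 > 0, so the root lies in [1.25, 1.375]
f(1.3125) = 0.677 > 0, so the root lies in [1.25, 1.3125]
f(1.28125) = 0.1313 > 0, so the root lies in [1.25, 1.28125]
f(1.265625) = -0.1356 < 0, so the root lies in [1.265625, 1.28125]
f(1.2734375) = -0.0027 < 0, so the root lies in [1.2734375, 1.28125]

+-+++--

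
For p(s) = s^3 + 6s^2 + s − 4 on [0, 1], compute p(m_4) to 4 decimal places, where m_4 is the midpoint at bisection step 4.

-0.1516

p(0.5) = -1.875 < 0, so the root lies in [0.5, 1]
p(0.75) = 0.546875 > 0, so the root lies in [0.5, 0.75]
p(0.625) = -0.787109 < 0, so the root lies in [0.625, 0.75]
p(0.6875) = -0.1516 < 0, so the root lies in [0.6875, 0.75]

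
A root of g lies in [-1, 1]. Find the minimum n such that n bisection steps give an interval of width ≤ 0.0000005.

22

Width after n steps is 2/2^n. Need 2^n ≥ 2/0.0000005 = 4000000.
2^21 = 2097152 < 4000000 ≤ 2^22 = 4194304, so n = 22.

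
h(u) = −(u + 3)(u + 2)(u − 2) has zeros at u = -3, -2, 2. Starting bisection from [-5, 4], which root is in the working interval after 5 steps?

m = -0.5, h(m) = 9.375 (+); new bracket [-0.5, 4]
m = 1.75, h(m) = 4.453125 (+); new bracket [1.75, 4]
m = 2.875, h(m) = -25.060547 (−); new bracket [1.75, 2.875]
m = 2.3125, h(m) = -7.1594 (−); new bracket [1.75, 2.3125]
m = 2.03125, h(m) = -0.6338 (−); new bracket [1.75, 2.03125]

2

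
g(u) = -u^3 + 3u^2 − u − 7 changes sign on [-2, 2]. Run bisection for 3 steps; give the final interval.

[-1.5, -1]

midpoint 0: g = -7 < 0 → [-2, 0]
midpoint -1: g = -2 < 0 → [-2, -1]
midpoint -1.5: g = 4.625 > 0 → [-1.5, -1]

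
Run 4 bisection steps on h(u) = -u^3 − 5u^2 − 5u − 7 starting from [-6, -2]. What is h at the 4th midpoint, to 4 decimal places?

midpoint -4: h = -3 < 0 → [-6, -4]
midpoint -5: h = 18 > 0 → [-5, -4]
midpoint -4.5: h = 5.375 > 0 → [-4.5, -4]
midpoint -4.25: h = 0.7031 > 0 → [-4.25, -4]

0.7031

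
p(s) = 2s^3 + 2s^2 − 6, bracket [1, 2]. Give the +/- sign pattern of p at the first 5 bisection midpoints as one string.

++-+-

m = 1.5, p(m) = 5.25 (+); new bracket [1, 1.5]
m = 1.25, p(m) = 1.03125 (+); new bracket [1, 1.25]
m = 1.125, p(m) = -0.621094 (−); new bracket [1.125, 1.25]
m = 1.1875, p(m) = 0.1694 (+); new bracket [1.125, 1.1875]
m = 1.15625, p(m) = -0.2346 (−); new bracket [1.15625, 1.1875]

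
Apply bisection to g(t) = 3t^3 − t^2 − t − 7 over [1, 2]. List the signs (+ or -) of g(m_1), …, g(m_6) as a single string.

t = 1.5 gives g = -0.625, negative; keep [1.5, 2]
t = 1.75 gives g = 4.265625, positive; keep [1.5, 1.75]
t = 1.625 gives g = 1.607422, positive; keep [1.5, 1.625]
t = 1.5625 gives g = 0.4402, positive; keep [1.5, 1.5625]
t = 1.53125 gives g = -0.1049, negative; keep [1.53125, 1.5625]
t = 1.546875 gives g = 0.1645, positive; keep [1.53125, 1.546875]

-+++-+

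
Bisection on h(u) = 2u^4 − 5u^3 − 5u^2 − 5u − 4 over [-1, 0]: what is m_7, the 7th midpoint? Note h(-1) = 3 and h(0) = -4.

-0.7890625

m = -0.5, h(m) = -2 (−); new bracket [-1, -0.5]
m = -0.75, h(m) = -0.320312 (−); new bracket [-1, -0.75]
m = -0.875, h(m) = 1.068848 (+); new bracket [-0.875, -0.75]
m = -0.8125, h(m) = 0.3152 (+); new bracket [-0.8125, -0.75]
m = -0.78125, h(m) = -0.0163 (−); new bracket [-0.8125, -0.78125]
m = -0.796875, h(m) = 0.1459 (+); new bracket [-0.796875, -0.78125]
m = -0.7890625, h(m) = 0.064 (+); new bracket [-0.7890625, -0.78125]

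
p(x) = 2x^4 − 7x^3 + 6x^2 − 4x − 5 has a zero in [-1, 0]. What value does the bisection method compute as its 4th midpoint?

midpoint -0.5: p = -0.5 < 0 → [-1, -0.5]
midpoint -0.75: p = 4.960938 > 0 → [-0.75, -0.5]
midpoint -0.625: p = 1.85791 > 0 → [-0.625, -0.5]
midpoint -0.5625: p = 0.5945 > 0 → [-0.5625, -0.5]

-0.5625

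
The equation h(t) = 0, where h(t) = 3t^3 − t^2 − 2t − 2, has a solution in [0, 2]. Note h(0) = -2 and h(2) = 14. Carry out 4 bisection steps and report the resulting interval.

[1.25, 1.375]

t = 1 gives h = -2, negative; keep [1, 2]
t = 1.5 gives h = 2.875, positive; keep [1, 1.5]
t = 1.25 gives h = -0.203125, negative; keep [1.25, 1.5]
t = 1.375 gives h = 1.1582, positive; keep [1.25, 1.375]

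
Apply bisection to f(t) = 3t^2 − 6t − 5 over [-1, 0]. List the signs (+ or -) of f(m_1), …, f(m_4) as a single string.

midpoint -0.5: f = -1.25 < 0 → [-1, -0.5]
midpoint -0.75: f = 1.1875 > 0 → [-0.75, -0.5]
midpoint -0.625: f = -0.078125 < 0 → [-0.75, -0.625]
midpoint -0.6875: f = 0.543 > 0 → [-0.6875, -0.625]

-+-+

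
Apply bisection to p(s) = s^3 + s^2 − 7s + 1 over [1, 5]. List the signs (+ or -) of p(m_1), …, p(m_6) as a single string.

+-+++-

p(3) = 16 > 0, so the root lies in [1, 3]
p(2) = -1 < 0, so the root lies in [2, 3]
p(2.5) = 5.375 > 0, so the root lies in [2, 2.5]
p(2.25) = 1.7031 > 0, so the root lies in [2, 2.25]
p(2.125) = 0.2363 > 0, so the root lies in [2, 2.125]
p(2.0625) = -0.4099 < 0, so the root lies in [2.0625, 2.125]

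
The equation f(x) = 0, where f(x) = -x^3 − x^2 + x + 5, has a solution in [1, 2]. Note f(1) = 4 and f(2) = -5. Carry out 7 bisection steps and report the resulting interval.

[1.59375, 1.6015625]

f(1.5) = 0.875 > 0, so the root lies in [1.5, 2]
f(1.75) = -1.671875 < 0, so the root lies in [1.5, 1.75]
f(1.625) = -0.306641 < 0, so the root lies in [1.5, 1.625]
f(1.5625) = 0.3064 > 0, so the root lies in [1.5625, 1.625]
f(1.59375) = 0.0055 > 0, so the root lies in [1.59375, 1.625]
f(1.609375) = -0.1491 < 0, so the root lies in [1.59375, 1.609375]
f(1.6015625) = -0.0715 < 0, so the root lies in [1.59375, 1.6015625]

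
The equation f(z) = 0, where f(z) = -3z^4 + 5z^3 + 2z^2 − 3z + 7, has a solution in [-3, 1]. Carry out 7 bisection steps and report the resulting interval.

[-1.1875, -1.15625]

z = -1 gives f = 4, positive; keep [-3, -1]
z = -2 gives f = -67, negative; keep [-2, -1]
z = -1.5 gives f = -16.0625, negative; keep [-1.5, -1]
z = -1.25 gives f = -3.2148, negative; keep [-1.25, -1]
z = -1.125 gives f = 0.9817, positive; keep [-1.25, -1.125]
z = -1.1875 gives f = -0.9556, negative; keep [-1.1875, -1.125]
z = -1.15625 gives f = 0.0515, positive; keep [-1.1875, -1.15625]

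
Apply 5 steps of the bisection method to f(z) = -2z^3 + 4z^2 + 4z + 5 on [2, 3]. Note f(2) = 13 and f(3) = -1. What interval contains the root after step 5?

[2.9375, 2.96875]

f(2.5) = 8.75 > 0, so the root lies in [2.5, 3]
f(2.75) = 4.65625 > 0, so the root lies in [2.75, 3]
f(2.875) = 2.035156 > 0, so the root lies in [2.875, 3]
f(2.9375) = 0.5708 > 0, so the root lies in [2.9375, 3]
f(2.96875) = -0.2011 < 0, so the root lies in [2.9375, 2.96875]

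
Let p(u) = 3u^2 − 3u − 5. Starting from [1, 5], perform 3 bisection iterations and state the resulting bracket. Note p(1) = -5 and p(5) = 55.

[1.5, 2]

midpoint 3: p = 13 > 0 → [1, 3]
midpoint 2: p = 1 > 0 → [1, 2]
midpoint 1.5: p = -2.75 < 0 → [1.5, 2]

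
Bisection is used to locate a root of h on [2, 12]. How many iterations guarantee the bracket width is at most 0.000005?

21

Width after n steps is 10/2^n. Need 2^n ≥ 10/0.000005 = 2000000.
2^20 = 1048576 < 2000000 ≤ 2^21 = 2097152, so n = 21.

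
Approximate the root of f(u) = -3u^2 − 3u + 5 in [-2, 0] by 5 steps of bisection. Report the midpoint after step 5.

-1.9375

f(-1) = 5 > 0, so the root lies in [-2, -1]
f(-1.5) = 2.75 > 0, so the root lies in [-2, -1.5]
f(-1.75) = 1.0625 > 0, so the root lies in [-2, -1.75]
f(-1.875) = 0.0781 > 0, so the root lies in [-2, -1.875]
f(-1.9375) = -0.4492 < 0, so the root lies in [-1.9375, -1.875]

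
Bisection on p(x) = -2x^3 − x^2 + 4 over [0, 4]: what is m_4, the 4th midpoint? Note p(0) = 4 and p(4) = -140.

x = 2 gives p = -16, negative; keep [0, 2]
x = 1 gives p = 1, positive; keep [1, 2]
x = 1.5 gives p = -5, negative; keep [1, 1.5]
x = 1.25 gives p = -1.4688, negative; keep [1, 1.25]

1.25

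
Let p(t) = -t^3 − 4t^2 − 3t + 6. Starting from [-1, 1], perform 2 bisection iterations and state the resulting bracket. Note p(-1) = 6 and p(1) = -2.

t = 0 gives p = 6, positive; keep [0, 1]
t = 0.5 gives p = 3.375, positive; keep [0.5, 1]

[0.5, 1]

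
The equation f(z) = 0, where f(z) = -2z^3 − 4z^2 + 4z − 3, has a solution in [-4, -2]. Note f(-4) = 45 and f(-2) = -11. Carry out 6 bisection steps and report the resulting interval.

[-2.90625, -2.875]

m = -3, f(m) = 3 (+); new bracket [-3, -2]
m = -2.5, f(m) = -6.75 (−); new bracket [-3, -2.5]
m = -2.75, f(m) = -2.65625 (−); new bracket [-3, -2.75]
m = -2.875, f(m) = -0.0352 (−); new bracket [-3, -2.875]
m = -2.9375, f(m) = 1.4292 (+); new bracket [-2.9375, -2.875]
m = -2.90625, f(m) = 0.6839 (+); new bracket [-2.90625, -2.875]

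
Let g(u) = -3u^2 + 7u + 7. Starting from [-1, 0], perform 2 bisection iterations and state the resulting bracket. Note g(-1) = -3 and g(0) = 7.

m = -0.5, g(m) = 2.75 (+); new bracket [-1, -0.5]
m = -0.75, g(m) = 0.0625 (+); new bracket [-1, -0.75]

[-1, -0.75]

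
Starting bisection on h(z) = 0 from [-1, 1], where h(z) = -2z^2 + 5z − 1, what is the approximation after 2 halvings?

0.5

m = 0, h(m) = -1 (−); new bracket [0, 1]
m = 0.5, h(m) = 1 (+); new bracket [0, 0.5]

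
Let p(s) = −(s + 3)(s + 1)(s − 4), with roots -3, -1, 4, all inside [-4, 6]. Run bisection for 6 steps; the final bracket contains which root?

4

midpoint 1: p = 24 > 0 → [1, 6]
midpoint 3.5: p = 14.625 > 0 → [3.5, 6]
midpoint 4.75: p = -33.421875 < 0 → [3.5, 4.75]
midpoint 4.125: p = -4.5645 < 0 → [3.5, 4.125]
midpoint 3.8125: p = 6.1472 > 0 → [3.8125, 4.125]
midpoint 3.96875: p = 1.0821 > 0 → [3.96875, 4.125]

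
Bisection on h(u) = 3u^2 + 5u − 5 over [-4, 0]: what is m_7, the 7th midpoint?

-2.34375

h(-2) = -3 < 0, so the root lies in [-4, -2]
h(-3) = 7 > 0, so the root lies in [-3, -2]
h(-2.5) = 1.25 > 0, so the root lies in [-2.5, -2]
h(-2.25) = -1.0625 < 0, so the root lies in [-2.5, -2.25]
h(-2.375) = 0.0469 > 0, so the root lies in [-2.375, -2.25]
h(-2.3125) = -0.5195 < 0, so the root lies in [-2.375, -2.3125]
h(-2.34375) = -0.2393 < 0, so the root lies in [-2.375, -2.34375]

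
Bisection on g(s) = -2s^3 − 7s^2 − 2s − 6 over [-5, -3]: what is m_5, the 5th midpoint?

-3.4375

m = -4, g(m) = 18 (+); new bracket [-4, -3]
m = -3.5, g(m) = 1 (+); new bracket [-3.5, -3]
m = -3.25, g(m) = -4.78125 (−); new bracket [-3.5, -3.25]
m = -3.375, g(m) = -2.0977 (−); new bracket [-3.5, -3.375]
m = -3.4375, g(m) = -0.6021 (−); new bracket [-3.5, -3.4375]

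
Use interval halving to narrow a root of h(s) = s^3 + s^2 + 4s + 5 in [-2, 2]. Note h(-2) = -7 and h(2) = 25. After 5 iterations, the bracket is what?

[-1.25, -1.125]

m = 0, h(m) = 5 (+); new bracket [-2, 0]
m = -1, h(m) = 1 (+); new bracket [-2, -1]
m = -1.5, h(m) = -2.125 (−); new bracket [-1.5, -1]
m = -1.25, h(m) = -0.3906 (−); new bracket [-1.25, -1]
m = -1.125, h(m) = 0.3418 (+); new bracket [-1.25, -1.125]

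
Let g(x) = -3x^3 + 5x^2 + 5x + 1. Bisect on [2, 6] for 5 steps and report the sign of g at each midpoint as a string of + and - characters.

x = 4 gives g = -91, negative; keep [2, 4]
x = 3 gives g = -20, negative; keep [2, 3]
x = 2.5 gives g = -2.125, negative; keep [2, 2.5]
x = 2.25 gives g = 3.3906, positive; keep [2.25, 2.5]
x = 2.375 gives g = 0.8887, positive; keep [2.375, 2.5]

---++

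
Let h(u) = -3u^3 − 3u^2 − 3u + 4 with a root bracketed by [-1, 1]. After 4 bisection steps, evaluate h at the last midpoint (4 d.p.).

0.2207

h(0) = 4 > 0, so the root lies in [0, 1]
h(0.5) = 1.375 > 0, so the root lies in [0.5, 1]
h(0.75) = -1.203125 < 0, so the root lies in [0.5, 0.75]
h(0.625) = 0.2207 > 0, so the root lies in [0.625, 0.75]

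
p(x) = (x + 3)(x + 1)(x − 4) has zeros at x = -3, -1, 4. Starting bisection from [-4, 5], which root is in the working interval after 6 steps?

x = 0.5 gives p = -18.375, negative; keep [0.5, 5]
x = 2.75 gives p = -26.953125, negative; keep [2.75, 5]
x = 3.875 gives p = -4.189453, negative; keep [3.875, 5]
x = 4.4375 gives p = 17.6931, positive; keep [3.875, 4.4375]
x = 4.15625 gives p = 5.7655, positive; keep [3.875, 4.15625]
x = 4.015625 gives p = 0.5498, positive; keep [3.875, 4.015625]

4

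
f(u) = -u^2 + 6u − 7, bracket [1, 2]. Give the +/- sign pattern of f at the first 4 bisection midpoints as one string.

-++-

f(1.5) = -0.25 < 0, so the root lies in [1.5, 2]
f(1.75) = 0.4375 > 0, so the root lies in [1.5, 1.75]
f(1.625) = 0.109375 > 0, so the root lies in [1.5, 1.625]
f(1.5625) = -0.0664 < 0, so the root lies in [1.5625, 1.625]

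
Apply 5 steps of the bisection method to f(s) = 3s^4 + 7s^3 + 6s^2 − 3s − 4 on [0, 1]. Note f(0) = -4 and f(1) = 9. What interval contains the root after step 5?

[0.6875, 0.71875]

midpoint 0.5: f = -2.9375 < 0 → [0.5, 1]
midpoint 0.75: f = 1.027344 > 0 → [0.5, 0.75]
midpoint 0.625: f = -1.364502 < 0 → [0.625, 0.75]
midpoint 0.6875: f = -0.2817 < 0 → [0.6875, 0.75]
midpoint 0.71875: f = 0.3431 > 0 → [0.6875, 0.71875]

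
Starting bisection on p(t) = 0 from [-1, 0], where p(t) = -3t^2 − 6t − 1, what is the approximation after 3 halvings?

-0.125

midpoint -0.5: p = 1.25 > 0 → [-0.5, 0]
midpoint -0.25: p = 0.3125 > 0 → [-0.25, 0]
midpoint -0.125: p = -0.296875 < 0 → [-0.25, -0.125]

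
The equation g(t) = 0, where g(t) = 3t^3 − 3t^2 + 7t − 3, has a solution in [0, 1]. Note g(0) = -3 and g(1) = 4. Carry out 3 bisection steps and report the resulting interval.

[0.375, 0.5]

m = 0.5, g(m) = 0.125 (+); new bracket [0, 0.5]
m = 0.25, g(m) = -1.390625 (−); new bracket [0.25, 0.5]
m = 0.375, g(m) = -0.638672 (−); new bracket [0.375, 0.5]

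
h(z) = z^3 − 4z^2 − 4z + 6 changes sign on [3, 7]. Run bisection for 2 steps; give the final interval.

[4, 5]

m = 5, h(m) = 11 (+); new bracket [3, 5]
m = 4, h(m) = -10 (−); new bracket [4, 5]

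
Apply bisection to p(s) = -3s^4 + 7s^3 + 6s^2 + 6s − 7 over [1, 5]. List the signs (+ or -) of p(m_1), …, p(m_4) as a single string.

m = 3, p(m) = 11 (+); new bracket [3, 5]
m = 4, p(m) = -207 (−); new bracket [3, 4]
m = 3.5, p(m) = -62.5625 (−); new bracket [3, 3.5]
m = 3.25, p(m) = -18.5273 (−); new bracket [3, 3.25]

+---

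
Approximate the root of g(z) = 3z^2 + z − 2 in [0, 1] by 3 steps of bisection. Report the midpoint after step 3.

m = 0.5, g(m) = -0.75 (−); new bracket [0.5, 1]
m = 0.75, g(m) = 0.4375 (+); new bracket [0.5, 0.75]
m = 0.625, g(m) = -0.203125 (−); new bracket [0.625, 0.75]

0.625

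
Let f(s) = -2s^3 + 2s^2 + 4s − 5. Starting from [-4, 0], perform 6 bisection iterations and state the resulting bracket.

[-1.5, -1.4375]

m = -2, f(m) = 11 (+); new bracket [-2, 0]
m = -1, f(m) = -5 (−); new bracket [-2, -1]
m = -1.5, f(m) = 0.25 (+); new bracket [-1.5, -1]
m = -1.25, f(m) = -2.9688 (−); new bracket [-1.5, -1.25]
m = -1.375, f(m) = -1.5195 (−); new bracket [-1.5, -1.375]
m = -1.4375, f(m) = -0.6763 (−); new bracket [-1.5, -1.4375]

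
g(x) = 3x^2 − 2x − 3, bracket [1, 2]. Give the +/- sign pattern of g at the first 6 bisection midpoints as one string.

+--+++

x = 1.5 gives g = 0.75, positive; keep [1, 1.5]
x = 1.25 gives g = -0.8125, negative; keep [1.25, 1.5]
x = 1.375 gives g = -0.078125, negative; keep [1.375, 1.5]
x = 1.4375 gives g = 0.3242, positive; keep [1.375, 1.4375]
x = 1.40625 gives g = 0.1201, positive; keep [1.375, 1.40625]
x = 1.390625 gives g = 0.0203, positive; keep [1.375, 1.390625]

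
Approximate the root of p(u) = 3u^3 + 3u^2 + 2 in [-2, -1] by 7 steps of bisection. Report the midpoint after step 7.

midpoint -1.5: p = -1.375 < 0 → [-1.5, -1]
midpoint -1.25: p = 0.828125 > 0 → [-1.5, -1.25]
midpoint -1.375: p = -0.126953 < 0 → [-1.375, -1.25]
midpoint -1.3125: p = 0.385 > 0 → [-1.375, -1.3125]
midpoint -1.34375: p = 0.1379 > 0 → [-1.375, -1.34375]
midpoint -1.359375: p = 0.0077 > 0 → [-1.375, -1.359375]
midpoint -1.3671875: p = -0.059 < 0 → [-1.3671875, -1.359375]

-1.3671875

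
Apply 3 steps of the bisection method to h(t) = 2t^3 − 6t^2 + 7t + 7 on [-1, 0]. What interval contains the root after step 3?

m = -0.5, h(m) = 1.75 (+); new bracket [-1, -0.5]
m = -0.75, h(m) = -2.46875 (−); new bracket [-0.75, -0.5]
m = -0.625, h(m) = -0.207031 (−); new bracket [-0.625, -0.5]

[-0.625, -0.5]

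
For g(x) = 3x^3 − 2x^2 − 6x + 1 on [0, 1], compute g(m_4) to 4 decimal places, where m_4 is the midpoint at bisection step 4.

midpoint 0.5: g = -2.125 < 0 → [0, 0.5]
midpoint 0.25: g = -0.578125 < 0 → [0, 0.25]
midpoint 0.125: g = 0.224609 > 0 → [0.125, 0.25]
midpoint 0.1875: g = -0.1755 < 0 → [0.125, 0.1875]

-0.1755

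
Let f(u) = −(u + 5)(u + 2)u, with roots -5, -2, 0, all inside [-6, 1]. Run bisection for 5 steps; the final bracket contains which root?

-5

m = -2.5, f(m) = -3.125 (−); new bracket [-6, -2.5]
m = -4.25, f(m) = -7.171875 (−); new bracket [-6, -4.25]
m = -5.125, f(m) = 2.001953 (+); new bracket [-5.125, -4.25]
m = -4.6875, f(m) = -3.9368 (−); new bracket [-5.125, -4.6875]
m = -4.90625, f(m) = -1.3368 (−); new bracket [-5.125, -4.90625]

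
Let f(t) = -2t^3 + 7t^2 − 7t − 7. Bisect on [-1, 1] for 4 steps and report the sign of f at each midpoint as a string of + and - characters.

--++

midpoint 0: f = -7 < 0 → [-1, 0]
midpoint -0.5: f = -1.5 < 0 → [-1, -0.5]
midpoint -0.75: f = 3.03125 > 0 → [-0.75, -0.5]
midpoint -0.625: f = 0.5977 > 0 → [-0.625, -0.5]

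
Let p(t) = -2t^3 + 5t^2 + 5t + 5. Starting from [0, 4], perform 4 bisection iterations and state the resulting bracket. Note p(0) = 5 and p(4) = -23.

m = 2, p(m) = 19 (+); new bracket [2, 4]
m = 3, p(m) = 11 (+); new bracket [3, 4]
m = 3.5, p(m) = -2 (−); new bracket [3, 3.5]
m = 3.25, p(m) = 5.4062 (+); new bracket [3.25, 3.5]

[3.25, 3.5]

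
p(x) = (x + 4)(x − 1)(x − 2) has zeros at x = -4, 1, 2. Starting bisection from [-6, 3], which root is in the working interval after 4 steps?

x = -1.5 gives p = 21.875, positive; keep [-6, -1.5]
x = -3.75 gives p = 6.828125, positive; keep [-6, -3.75]
x = -4.875 gives p = -35.341797, negative; keep [-4.875, -3.75]
x = -4.3125 gives p = -10.4797, negative; keep [-4.3125, -3.75]

-4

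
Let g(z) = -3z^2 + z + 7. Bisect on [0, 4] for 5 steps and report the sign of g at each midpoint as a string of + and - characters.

-++-+

m = 2, g(m) = -3 (−); new bracket [0, 2]
m = 1, g(m) = 5 (+); new bracket [1, 2]
m = 1.5, g(m) = 1.75 (+); new bracket [1.5, 2]
m = 1.75, g(m) = -0.4375 (−); new bracket [1.5, 1.75]
m = 1.625, g(m) = 0.7031 (+); new bracket [1.625, 1.75]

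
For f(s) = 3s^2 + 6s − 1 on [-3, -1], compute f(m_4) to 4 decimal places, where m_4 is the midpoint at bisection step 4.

m = -2, f(m) = -1 (−); new bracket [-3, -2]
m = -2.5, f(m) = 2.75 (+); new bracket [-2.5, -2]
m = -2.25, f(m) = 0.6875 (+); new bracket [-2.25, -2]
m = -2.125, f(m) = -0.2031 (−); new bracket [-2.25, -2.125]

-0.2031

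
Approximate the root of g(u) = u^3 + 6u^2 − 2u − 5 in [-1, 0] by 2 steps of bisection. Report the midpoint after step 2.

g(-0.5) = -2.625 < 0, so the root lies in [-1, -0.5]
g(-0.75) = -0.546875 < 0, so the root lies in [-1, -0.75]

-0.75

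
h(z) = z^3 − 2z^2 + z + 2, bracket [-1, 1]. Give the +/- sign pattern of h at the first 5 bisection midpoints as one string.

z = 0 gives h = 2, positive; keep [-1, 0]
z = -0.5 gives h = 0.875, positive; keep [-1, -0.5]
z = -0.75 gives h = -0.296875, negative; keep [-0.75, -0.5]
z = -0.625 gives h = 0.3496, positive; keep [-0.75, -0.625]
z = -0.6875 gives h = 0.0422, positive; keep [-0.75, -0.6875]

++-++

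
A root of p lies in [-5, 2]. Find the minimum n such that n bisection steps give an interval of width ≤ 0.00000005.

28

Width after n steps is 7/2^n. Need 2^n ≥ 7/0.00000005 = 140000000.
2^27 = 134217728 < 140000000 ≤ 2^28 = 268435456, so n = 28.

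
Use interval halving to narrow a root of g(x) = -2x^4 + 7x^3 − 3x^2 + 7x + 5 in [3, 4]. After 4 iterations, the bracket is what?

midpoint 3.5: g = -7.25 < 0 → [3, 3.5]
midpoint 3.25: g = 13.226562 > 0 → [3.25, 3.5]
midpoint 3.375: g = 4.063965 > 0 → [3.375, 3.5]
midpoint 3.4375: g = -1.3094 < 0 → [3.375, 3.4375]

[3.375, 3.4375]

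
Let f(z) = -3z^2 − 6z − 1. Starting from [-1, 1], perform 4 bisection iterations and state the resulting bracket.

z = 0 gives f = -1, negative; keep [-1, 0]
z = -0.5 gives f = 1.25, positive; keep [-0.5, 0]
z = -0.25 gives f = 0.3125, positive; keep [-0.25, 0]
z = -0.125 gives f = -0.2969, negative; keep [-0.25, -0.125]

[-0.25, -0.125]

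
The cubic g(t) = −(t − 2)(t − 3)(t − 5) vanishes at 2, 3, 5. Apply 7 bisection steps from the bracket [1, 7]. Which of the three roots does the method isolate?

5

g(4) = 2 > 0, so the root lies in [4, 7]
g(5.5) = -4.375 < 0, so the root lies in [4, 5.5]
g(4.75) = 1.203125 > 0, so the root lies in [4.75, 5.5]
g(5.125) = -0.8301 < 0, so the root lies in [4.75, 5.125]
g(4.9375) = 0.3557 > 0, so the root lies in [4.9375, 5.125]
g(5.03125) = -0.1924 < 0, so the root lies in [4.9375, 5.03125]
g(4.984375) = 0.0925 > 0, so the root lies in [4.984375, 5.03125]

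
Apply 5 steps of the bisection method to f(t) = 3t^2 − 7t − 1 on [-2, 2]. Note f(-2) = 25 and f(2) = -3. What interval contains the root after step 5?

[-0.25, -0.125]

f(0) = -1 < 0, so the root lies in [-2, 0]
f(-1) = 9 > 0, so the root lies in [-1, 0]
f(-0.5) = 3.25 > 0, so the root lies in [-0.5, 0]
f(-0.25) = 0.9375 > 0, so the root lies in [-0.25, 0]
f(-0.125) = -0.0781 < 0, so the root lies in [-0.25, -0.125]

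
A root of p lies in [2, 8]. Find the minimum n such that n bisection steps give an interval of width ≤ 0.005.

Width after n steps is 6/2^n. Need 2^n ≥ 6/0.005 = 1200.
2^10 = 1024 < 1200 ≤ 2^11 = 2048, so n = 11.

11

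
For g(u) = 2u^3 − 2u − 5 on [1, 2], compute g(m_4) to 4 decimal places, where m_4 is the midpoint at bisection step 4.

-0.4956

u = 1.5 gives g = -1.25, negative; keep [1.5, 2]
u = 1.75 gives g = 2.21875, positive; keep [1.5, 1.75]
u = 1.625 gives g = 0.332031, positive; keep [1.5, 1.625]
u = 1.5625 gives g = -0.4956, negative; keep [1.5625, 1.625]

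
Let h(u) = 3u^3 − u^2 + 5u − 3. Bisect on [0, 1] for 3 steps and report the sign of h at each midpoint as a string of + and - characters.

-++

m = 0.5, h(m) = -0.375 (−); new bracket [0.5, 1]
m = 0.75, h(m) = 1.453125 (+); new bracket [0.5, 0.75]
m = 0.625, h(m) = 0.466797 (+); new bracket [0.5, 0.625]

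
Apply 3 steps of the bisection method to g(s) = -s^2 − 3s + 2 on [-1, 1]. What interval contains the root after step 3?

[0.5, 0.75]

s = 0 gives g = 2, positive; keep [0, 1]
s = 0.5 gives g = 0.25, positive; keep [0.5, 1]
s = 0.75 gives g = -0.8125, negative; keep [0.5, 0.75]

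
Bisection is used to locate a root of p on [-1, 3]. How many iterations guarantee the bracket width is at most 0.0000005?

23

Width after n steps is 4/2^n. Need 2^n ≥ 4/0.0000005 = 8000000.
2^22 = 4194304 < 8000000 ≤ 2^23 = 8388608, so n = 23.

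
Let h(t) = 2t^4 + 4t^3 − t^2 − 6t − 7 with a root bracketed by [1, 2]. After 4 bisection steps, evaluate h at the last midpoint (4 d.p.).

-1.6186

midpoint 1.5: h = 5.375 > 0 → [1, 1.5]
midpoint 1.25: h = -3.367188 < 0 → [1.25, 1.5]
midpoint 1.375: h = 0.406738 > 0 → [1.25, 1.375]
midpoint 1.3125: h = -1.6186 < 0 → [1.3125, 1.375]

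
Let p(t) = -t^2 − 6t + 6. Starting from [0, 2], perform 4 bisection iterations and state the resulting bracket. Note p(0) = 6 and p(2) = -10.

[0.75, 0.875]

t = 1 gives p = -1, negative; keep [0, 1]
t = 0.5 gives p = 2.75, positive; keep [0.5, 1]
t = 0.75 gives p = 0.9375, positive; keep [0.75, 1]
t = 0.875 gives p = -0.0156, negative; keep [0.75, 0.875]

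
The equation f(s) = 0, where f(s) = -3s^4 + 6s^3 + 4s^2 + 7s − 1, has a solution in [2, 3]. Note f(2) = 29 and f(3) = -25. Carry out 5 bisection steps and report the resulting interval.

f(2.5) = 18.0625 > 0, so the root lies in [2.5, 3]
f(2.75) = 1.707031 > 0, so the root lies in [2.75, 3]
f(2.875) = -10.192139 < 0, so the root lies in [2.75, 2.875]
f(2.8125) = -3.8997 < 0, so the root lies in [2.75, 2.8125]
f(2.78125) = -1.0132 < 0, so the root lies in [2.75, 2.78125]

[2.75, 2.78125]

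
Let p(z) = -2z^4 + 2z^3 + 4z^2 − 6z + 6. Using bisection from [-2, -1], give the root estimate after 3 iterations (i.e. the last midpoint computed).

z = -1.5 gives p = 7.125, positive; keep [-2, -1.5]
z = -1.75 gives p = -0.726562, negative; keep [-1.75, -1.5]
z = -1.625 gives p = 3.784668, positive; keep [-1.75, -1.625]

-1.625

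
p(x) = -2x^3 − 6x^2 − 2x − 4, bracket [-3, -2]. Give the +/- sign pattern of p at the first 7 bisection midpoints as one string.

---++-+

midpoint -2.5: p = -5.25 < 0 → [-3, -2.5]
midpoint -2.75: p = -2.28125 < 0 → [-3, -2.75]
midpoint -2.875: p = -0.316406 < 0 → [-3, -2.875]
midpoint -2.9375: p = 0.7964 > 0 → [-2.9375, -2.875]
midpoint -2.90625: p = 0.2288 > 0 → [-2.90625, -2.875]
midpoint -2.890625: p = -0.0466 < 0 → [-2.90625, -2.890625]
midpoint -2.8984375: p = 0.0904 > 0 → [-2.8984375, -2.890625]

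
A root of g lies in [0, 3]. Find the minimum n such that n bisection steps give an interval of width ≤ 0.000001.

22

Width after n steps is 3/2^n. Need 2^n ≥ 3/0.000001 = 3000000.
2^21 = 2097152 < 3000000 ≤ 2^22 = 4194304, so n = 22.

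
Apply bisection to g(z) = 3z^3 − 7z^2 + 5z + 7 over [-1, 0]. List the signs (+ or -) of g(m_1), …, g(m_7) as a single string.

+-+--+-

midpoint -0.5: g = 2.375 > 0 → [-1, -0.5]
midpoint -0.75: g = -1.953125 < 0 → [-0.75, -0.5]
midpoint -0.625: g = 0.408203 > 0 → [-0.75, -0.625]
midpoint -0.6875: g = -0.7209 < 0 → [-0.6875, -0.625]
midpoint -0.65625: g = -0.1438 < 0 → [-0.65625, -0.625]
midpoint -0.640625: g = 0.1353 > 0 → [-0.65625, -0.640625]
midpoint -0.6484375: g = -0.0034 < 0 → [-0.6484375, -0.640625]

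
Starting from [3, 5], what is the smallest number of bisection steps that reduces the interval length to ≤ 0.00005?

Width after n steps is 2/2^n. Need 2^n ≥ 2/0.00005 = 40000.
2^15 = 32768 < 40000 ≤ 2^16 = 65536, so n = 16.

16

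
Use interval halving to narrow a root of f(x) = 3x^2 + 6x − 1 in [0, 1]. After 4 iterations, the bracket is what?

m = 0.5, f(m) = 2.75 (+); new bracket [0, 0.5]
m = 0.25, f(m) = 0.6875 (+); new bracket [0, 0.25]
m = 0.125, f(m) = -0.203125 (−); new bracket [0.125, 0.25]
m = 0.1875, f(m) = 0.2305 (+); new bracket [0.125, 0.1875]

[0.125, 0.1875]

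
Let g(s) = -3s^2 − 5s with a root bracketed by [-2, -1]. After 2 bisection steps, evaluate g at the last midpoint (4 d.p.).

-0.4375

g(-1.5) = 0.75 > 0, so the root lies in [-2, -1.5]
g(-1.75) = -0.4375 < 0, so the root lies in [-1.75, -1.5]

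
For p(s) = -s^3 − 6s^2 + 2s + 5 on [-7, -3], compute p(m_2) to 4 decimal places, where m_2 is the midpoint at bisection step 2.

-7.0000

midpoint -5: p = -30 < 0 → [-7, -5]
midpoint -6: p = -7 < 0 → [-7, -6]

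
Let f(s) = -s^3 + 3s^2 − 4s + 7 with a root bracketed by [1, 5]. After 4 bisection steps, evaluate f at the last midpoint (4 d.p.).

-2.1094

m = 3, f(m) = -5 (−); new bracket [1, 3]
m = 2, f(m) = 3 (+); new bracket [2, 3]
m = 2.5, f(m) = 0.125 (+); new bracket [2.5, 3]
m = 2.75, f(m) = -2.1094 (−); new bracket [2.5, 2.75]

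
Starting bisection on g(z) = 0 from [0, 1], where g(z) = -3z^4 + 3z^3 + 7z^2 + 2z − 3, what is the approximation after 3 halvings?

g(0.5) = -0.0625 < 0, so the root lies in [0.5, 1]
g(0.75) = 2.753906 > 0, so the root lies in [0.5, 0.75]
g(0.625) = 1.259033 > 0, so the root lies in [0.5, 0.625]

0.625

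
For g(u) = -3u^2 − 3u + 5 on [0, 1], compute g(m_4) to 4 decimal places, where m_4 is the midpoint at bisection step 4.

m = 0.5, g(m) = 2.75 (+); new bracket [0.5, 1]
m = 0.75, g(m) = 1.0625 (+); new bracket [0.75, 1]
m = 0.875, g(m) = 0.078125 (+); new bracket [0.875, 1]
m = 0.9375, g(m) = -0.4492 (−); new bracket [0.875, 0.9375]

-0.4492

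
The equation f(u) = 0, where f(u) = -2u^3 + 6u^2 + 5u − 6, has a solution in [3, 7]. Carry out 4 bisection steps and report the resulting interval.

midpoint 5: f = -81 < 0 → [3, 5]
midpoint 4: f = -18 < 0 → [3, 4]
midpoint 3.5: f = -0.75 < 0 → [3, 3.5]
midpoint 3.25: f = 4.9688 > 0 → [3.25, 3.5]

[3.25, 3.5]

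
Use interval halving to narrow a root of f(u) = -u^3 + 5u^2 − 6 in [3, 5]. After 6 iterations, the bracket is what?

[4.71875, 4.75]

m = 4, f(m) = 10 (+); new bracket [4, 5]
m = 4.5, f(m) = 4.125 (+); new bracket [4.5, 5]
m = 4.75, f(m) = -0.359375 (−); new bracket [4.5, 4.75]
m = 4.625, f(m) = 2.0215 (+); new bracket [4.625, 4.75]
m = 4.6875, f(m) = 0.8665 (+); new bracket [4.6875, 4.75]
m = 4.71875, f(m) = 0.2625 (+); new bracket [4.71875, 4.75]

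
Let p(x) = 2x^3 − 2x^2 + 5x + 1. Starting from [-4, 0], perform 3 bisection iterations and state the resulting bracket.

x = -2 gives p = -33, negative; keep [-2, 0]
x = -1 gives p = -8, negative; keep [-1, 0]
x = -0.5 gives p = -2.25, negative; keep [-0.5, 0]

[-0.5, 0]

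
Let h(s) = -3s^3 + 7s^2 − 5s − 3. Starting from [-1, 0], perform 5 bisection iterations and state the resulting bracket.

s = -0.5 gives h = 1.625, positive; keep [-0.5, 0]
s = -0.25 gives h = -1.265625, negative; keep [-0.5, -0.25]
s = -0.375 gives h = 0.017578, positive; keep [-0.375, -0.25]
s = -0.3125 gives h = -0.6624, negative; keep [-0.375, -0.3125]
s = -0.34375 gives h = -0.3322, negative; keep [-0.375, -0.34375]

[-0.375, -0.34375]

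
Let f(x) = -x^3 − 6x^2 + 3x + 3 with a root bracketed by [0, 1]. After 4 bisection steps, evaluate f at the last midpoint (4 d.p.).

-0.2849

f(0.5) = 2.875 > 0, so the root lies in [0.5, 1]
f(0.75) = 1.453125 > 0, so the root lies in [0.75, 1]
f(0.875) = 0.361328 > 0, so the root lies in [0.875, 1]
f(0.9375) = -0.2849 < 0, so the root lies in [0.875, 0.9375]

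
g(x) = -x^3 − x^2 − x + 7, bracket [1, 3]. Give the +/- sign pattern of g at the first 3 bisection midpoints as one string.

g(2) = -7 < 0, so the root lies in [1, 2]
g(1.5) = -0.125 < 0, so the root lies in [1, 1.5]
g(1.25) = 2.234375 > 0, so the root lies in [1.25, 1.5]

--+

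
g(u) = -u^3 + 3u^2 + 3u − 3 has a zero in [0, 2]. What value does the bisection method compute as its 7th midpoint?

0.671875

g(1) = 2 > 0, so the root lies in [0, 1]
g(0.5) = -0.875 < 0, so the root lies in [0.5, 1]
g(0.75) = 0.515625 > 0, so the root lies in [0.5, 0.75]
g(0.625) = -0.1973 < 0, so the root lies in [0.625, 0.75]
g(0.6875) = 0.1555 > 0, so the root lies in [0.625, 0.6875]
g(0.65625) = -0.0219 < 0, so the root lies in [0.65625, 0.6875]
g(0.671875) = 0.0666 > 0, so the root lies in [0.65625, 0.671875]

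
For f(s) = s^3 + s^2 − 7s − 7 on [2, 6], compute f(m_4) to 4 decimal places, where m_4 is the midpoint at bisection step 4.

f(4) = 45 > 0, so the root lies in [2, 4]
f(3) = 8 > 0, so the root lies in [2, 3]
f(2.5) = -2.625 < 0, so the root lies in [2.5, 3]
f(2.75) = 2.1094 > 0, so the root lies in [2.5, 2.75]

2.1094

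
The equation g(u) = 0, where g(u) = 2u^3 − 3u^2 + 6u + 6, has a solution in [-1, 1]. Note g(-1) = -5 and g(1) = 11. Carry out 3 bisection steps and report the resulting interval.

[-0.75, -0.5]

midpoint 0: g = 6 > 0 → [-1, 0]
midpoint -0.5: g = 2 > 0 → [-1, -0.5]
midpoint -0.75: g = -1.03125 < 0 → [-0.75, -0.5]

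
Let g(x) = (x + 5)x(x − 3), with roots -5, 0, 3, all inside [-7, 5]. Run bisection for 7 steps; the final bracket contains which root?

-5

x = -1 gives g = 16, positive; keep [-7, -1]
x = -4 gives g = 28, positive; keep [-7, -4]
x = -5.5 gives g = -23.375, negative; keep [-5.5, -4]
x = -4.75 gives g = 9.2031, positive; keep [-5.5, -4.75]
x = -5.125 gives g = -5.2051, negative; keep [-5.125, -4.75]
x = -4.9375 gives g = 2.4495, positive; keep [-5.125, -4.9375]
x = -5.03125 gives g = -1.2627, negative; keep [-5.03125, -4.9375]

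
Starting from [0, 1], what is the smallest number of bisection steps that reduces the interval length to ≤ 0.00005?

Width after n steps is 1/2^n. Need 2^n ≥ 1/0.00005 = 20000.
2^14 = 16384 < 20000 ≤ 2^15 = 32768, so n = 15.

15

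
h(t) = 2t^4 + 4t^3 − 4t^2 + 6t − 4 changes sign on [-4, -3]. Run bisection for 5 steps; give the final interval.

h(-3.5) = 54.625 > 0, so the root lies in [-3.5, -3]
h(-3.25) = 20.070312 > 0, so the root lies in [-3.25, -3]
h(-3.125) = 6.852051 > 0, so the root lies in [-3.125, -3]
h(-3.0625) = 1.1455 > 0, so the root lies in [-3.0625, -3]
h(-3.03125) = -1.4955 < 0, so the root lies in [-3.0625, -3.03125]

[-3.0625, -3.03125]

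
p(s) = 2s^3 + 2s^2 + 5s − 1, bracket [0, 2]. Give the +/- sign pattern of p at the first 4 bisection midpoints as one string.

m = 1, p(m) = 8 (+); new bracket [0, 1]
m = 0.5, p(m) = 2.25 (+); new bracket [0, 0.5]
m = 0.25, p(m) = 0.40625 (+); new bracket [0, 0.25]
m = 0.125, p(m) = -0.3398 (−); new bracket [0.125, 0.25]

+++-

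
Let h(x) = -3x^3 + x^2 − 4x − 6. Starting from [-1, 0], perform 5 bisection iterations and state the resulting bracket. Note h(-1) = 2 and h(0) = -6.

m = -0.5, h(m) = -3.375 (−); new bracket [-1, -0.5]
m = -0.75, h(m) = -1.171875 (−); new bracket [-1, -0.75]
m = -0.875, h(m) = 0.275391 (+); new bracket [-0.875, -0.75]
m = -0.8125, h(m) = -0.4807 (−); new bracket [-0.875, -0.8125]
m = -0.84375, h(m) = -0.1111 (−); new bracket [-0.875, -0.84375]

[-0.875, -0.84375]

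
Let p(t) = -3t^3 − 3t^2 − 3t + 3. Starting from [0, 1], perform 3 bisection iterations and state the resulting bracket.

[0.5, 0.625]

p(0.5) = 0.375 > 0, so the root lies in [0.5, 1]
p(0.75) = -2.203125 < 0, so the root lies in [0.5, 0.75]
p(0.625) = -0.779297 < 0, so the root lies in [0.5, 0.625]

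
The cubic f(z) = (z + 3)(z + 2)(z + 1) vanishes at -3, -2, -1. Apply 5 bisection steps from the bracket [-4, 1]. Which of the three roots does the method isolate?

m = -1.5, f(m) = -0.375 (−); new bracket [-1.5, 1]
m = -0.25, f(m) = 3.609375 (+); new bracket [-1.5, -0.25]
m = -0.875, f(m) = 0.298828 (+); new bracket [-1.5, -0.875]
m = -1.1875, f(m) = -0.2761 (−); new bracket [-1.1875, -0.875]
m = -1.03125, f(m) = -0.0596 (−); new bracket [-1.03125, -0.875]

-1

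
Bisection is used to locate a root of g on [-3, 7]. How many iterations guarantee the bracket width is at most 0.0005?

15

Width after n steps is 10/2^n. Need 2^n ≥ 10/0.0005 = 20000.
2^14 = 16384 < 20000 ≤ 2^15 = 32768, so n = 15.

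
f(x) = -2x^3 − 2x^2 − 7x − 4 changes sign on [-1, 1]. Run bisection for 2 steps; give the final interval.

[-1, -0.5]

midpoint 0: f = -4 < 0 → [-1, 0]
midpoint -0.5: f = -0.75 < 0 → [-1, -0.5]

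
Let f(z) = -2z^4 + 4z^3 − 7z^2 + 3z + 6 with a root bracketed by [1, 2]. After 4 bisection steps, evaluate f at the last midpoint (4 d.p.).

midpoint 1.5: f = -1.875 < 0 → [1, 1.5]
midpoint 1.25: f = 1.742188 > 0 → [1.25, 1.5]
midpoint 1.375: f = 0.140137 > 0 → [1.375, 1.5]
midpoint 1.4375: f = -0.8106 < 0 → [1.375, 1.4375]

-0.8106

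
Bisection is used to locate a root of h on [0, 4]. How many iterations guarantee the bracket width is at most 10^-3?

Width after n steps is 4/2^n. Need 2^n ≥ 4/10^-3 = 4000.
2^11 = 2048 < 4000 ≤ 2^12 = 4096, so n = 12.

12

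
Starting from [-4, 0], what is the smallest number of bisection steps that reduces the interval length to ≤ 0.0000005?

23

Width after n steps is 4/2^n. Need 2^n ≥ 4/0.0000005 = 8000000.
2^22 = 4194304 < 8000000 ≤ 2^23 = 8388608, so n = 23.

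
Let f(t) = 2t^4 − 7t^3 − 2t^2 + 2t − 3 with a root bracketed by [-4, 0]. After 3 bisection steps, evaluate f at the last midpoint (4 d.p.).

-3.5000

t = -2 gives f = 73, positive; keep [-2, 0]
t = -1 gives f = 2, positive; keep [-1, 0]
t = -0.5 gives f = -3.5, negative; keep [-1, -0.5]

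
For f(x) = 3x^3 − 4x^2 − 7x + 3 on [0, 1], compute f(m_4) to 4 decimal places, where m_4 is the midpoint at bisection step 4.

x = 0.5 gives f = -1.125, negative; keep [0, 0.5]
x = 0.25 gives f = 1.046875, positive; keep [0.25, 0.5]
x = 0.375 gives f = -0.029297, negative; keep [0.25, 0.375]
x = 0.3125 gives f = 0.5134, positive; keep [0.3125, 0.375]

0.5134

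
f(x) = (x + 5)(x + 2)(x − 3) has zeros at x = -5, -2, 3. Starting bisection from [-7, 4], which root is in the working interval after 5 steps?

f(-1.5) = -7.875 < 0, so the root lies in [-1.5, 4]
f(1.25) = -35.546875 < 0, so the root lies in [1.25, 4]
f(2.625) = -13.224609 < 0, so the root lies in [2.625, 4]
f(3.3125) = 13.8 > 0, so the root lies in [2.625, 3.3125]
f(2.96875) = -1.2373 < 0, so the root lies in [2.96875, 3.3125]

3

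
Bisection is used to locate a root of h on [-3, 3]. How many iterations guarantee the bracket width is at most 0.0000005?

24

Width after n steps is 6/2^n. Need 2^n ≥ 6/0.0000005 = 12000000.
2^23 = 8388608 < 12000000 ≤ 2^24 = 16777216, so n = 24.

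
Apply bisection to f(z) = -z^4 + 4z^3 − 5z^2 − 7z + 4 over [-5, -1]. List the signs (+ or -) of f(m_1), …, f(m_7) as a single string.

z = -3 gives f = -209, negative; keep [-3, -1]
z = -2 gives f = -50, negative; keep [-2, -1]
z = -1.5 gives f = -15.3125, negative; keep [-1.5, -1]
z = -1.25 gives f = -5.3164, negative; keep [-1.25, -1]
z = -1.125 gives f = -1.7502, negative; keep [-1.125, -1]
z = -1.0625 gives f = -0.2793, negative; keep [-1.0625, -1]
z = -1.03125 gives f = 0.3835, positive; keep [-1.0625, -1.03125]

------+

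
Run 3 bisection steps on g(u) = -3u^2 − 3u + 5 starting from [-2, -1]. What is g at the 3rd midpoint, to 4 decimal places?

0.0781

u = -1.5 gives g = 2.75, positive; keep [-2, -1.5]
u = -1.75 gives g = 1.0625, positive; keep [-2, -1.75]
u = -1.875 gives g = 0.078125, positive; keep [-2, -1.875]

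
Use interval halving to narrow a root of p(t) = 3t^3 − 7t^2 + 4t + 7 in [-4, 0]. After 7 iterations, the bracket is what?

midpoint -2: p = -53 < 0 → [-2, 0]
midpoint -1: p = -7 < 0 → [-1, 0]
midpoint -0.5: p = 2.875 > 0 → [-1, -0.5]
midpoint -0.75: p = -1.2031 < 0 → [-0.75, -0.5]
midpoint -0.625: p = 1.0332 > 0 → [-0.75, -0.625]
midpoint -0.6875: p = -0.0334 < 0 → [-0.6875, -0.625]
midpoint -0.65625: p = 0.5125 > 0 → [-0.6875, -0.65625]

[-0.6875, -0.65625]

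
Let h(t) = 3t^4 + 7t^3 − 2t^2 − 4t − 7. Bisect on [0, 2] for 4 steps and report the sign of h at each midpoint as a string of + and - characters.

m = 1, h(m) = -3 (−); new bracket [1, 2]
m = 1.5, h(m) = 21.3125 (+); new bracket [1, 1.5]
m = 1.25, h(m) = 5.871094 (+); new bracket [1, 1.25]
m = 1.125, h(m) = 0.741 (+); new bracket [1, 1.125]

-+++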